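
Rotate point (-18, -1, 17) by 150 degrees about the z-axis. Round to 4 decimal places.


x' = -18*cos(150) - -1*sin(150) = 16.0885
y' = -18*sin(150) + -1*cos(150) = -8.134
z' = 17

(16.0885, -8.134, 17)


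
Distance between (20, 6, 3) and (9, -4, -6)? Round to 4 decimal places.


d = sqrt((9-20)^2 + (-4-6)^2 + (-6-3)^2) = 17.3781

17.3781


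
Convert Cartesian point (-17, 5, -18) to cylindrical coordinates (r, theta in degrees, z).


r = sqrt((-17)^2 + 5^2) = 17.72
theta = atan2(5, -17) = 163.6105 deg
z = -18

r = 17.72, theta = 163.6105 deg, z = -18


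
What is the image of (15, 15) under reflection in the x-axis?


Reflection across x-axis: (x, y) -> (x, -y)
(15, 15) -> (15, -15)

(15, -15)


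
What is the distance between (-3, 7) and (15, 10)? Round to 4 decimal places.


d = sqrt((15--3)^2 + (10-7)^2) = 18.2483

18.2483


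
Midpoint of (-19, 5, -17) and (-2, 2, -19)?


Midpoint = ((-19+-2)/2, (5+2)/2, (-17+-19)/2) = (-10.5, 3.5, -18)

(-10.5, 3.5, -18)


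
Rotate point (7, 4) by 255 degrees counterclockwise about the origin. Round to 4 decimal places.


x' = 7*cos(255) - 4*sin(255) = 2.052
y' = 7*sin(255) + 4*cos(255) = -7.7968

(2.052, -7.7968)


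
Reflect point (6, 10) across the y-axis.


Reflection across y-axis: (x, y) -> (-x, y)
(6, 10) -> (-6, 10)

(-6, 10)


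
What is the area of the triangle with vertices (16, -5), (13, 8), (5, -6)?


Area = |x1(y2-y3) + x2(y3-y1) + x3(y1-y2)| / 2
= |16*(8--6) + 13*(-6--5) + 5*(-5-8)| / 2
= 73

73


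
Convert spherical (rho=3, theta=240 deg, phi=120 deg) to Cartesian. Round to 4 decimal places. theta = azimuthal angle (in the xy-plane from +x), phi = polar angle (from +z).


x = 3 * sin(120) * cos(240) = -1.299
y = 3 * sin(120) * sin(240) = -2.25
z = 3 * cos(120) = -1.5

(-1.299, -2.25, -1.5)


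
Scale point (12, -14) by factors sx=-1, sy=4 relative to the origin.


Scaling: (x*sx, y*sy) = (12*-1, -14*4) = (-12, -56)

(-12, -56)


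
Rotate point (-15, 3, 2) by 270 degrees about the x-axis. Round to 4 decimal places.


x' = -15
y' = 3*cos(270) - 2*sin(270) = 2
z' = 3*sin(270) + 2*cos(270) = -3

(-15, 2, -3)


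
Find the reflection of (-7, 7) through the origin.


Reflection through origin: (x, y) -> (-x, -y)
(-7, 7) -> (7, -7)

(7, -7)


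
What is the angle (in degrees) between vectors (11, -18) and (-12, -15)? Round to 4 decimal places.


dot = 11*-12 + -18*-15 = 138
|u| = 21.095, |v| = 19.2094
cos(angle) = 0.3406
angle = 70.0894 degrees

70.0894 degrees


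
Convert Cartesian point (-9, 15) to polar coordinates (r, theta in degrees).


r = sqrt((-9)^2 + 15^2) = 17.4929
theta = atan2(15, -9) = 120.9638 degrees

r = 17.4929, theta = 120.9638 degrees


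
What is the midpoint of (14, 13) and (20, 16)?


Midpoint = ((14+20)/2, (13+16)/2) = (17, 14.5)

(17, 14.5)


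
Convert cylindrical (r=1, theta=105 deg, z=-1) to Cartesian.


x = 1 * cos(105) = -0.2588
y = 1 * sin(105) = 0.9659
z = -1

(-0.2588, 0.9659, -1)


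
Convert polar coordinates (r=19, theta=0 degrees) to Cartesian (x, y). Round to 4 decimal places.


x = 19 * cos(0) = 19
y = 19 * sin(0) = 0

(19, 0)


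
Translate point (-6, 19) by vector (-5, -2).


Translation: (x+dx, y+dy) = (-6+-5, 19+-2) = (-11, 17)

(-11, 17)


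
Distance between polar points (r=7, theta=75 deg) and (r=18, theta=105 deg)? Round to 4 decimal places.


d = sqrt(r1^2 + r2^2 - 2*r1*r2*cos(t2-t1))
d = sqrt(7^2 + 18^2 - 2*7*18*cos(105-75)) = 12.4403

12.4403


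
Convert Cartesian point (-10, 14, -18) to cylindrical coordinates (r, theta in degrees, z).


r = sqrt((-10)^2 + 14^2) = 17.2047
theta = atan2(14, -10) = 125.5377 deg
z = -18

r = 17.2047, theta = 125.5377 deg, z = -18


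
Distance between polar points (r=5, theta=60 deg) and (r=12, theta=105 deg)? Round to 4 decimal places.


d = sqrt(r1^2 + r2^2 - 2*r1*r2*cos(t2-t1))
d = sqrt(5^2 + 12^2 - 2*5*12*cos(105-60)) = 9.1732

9.1732


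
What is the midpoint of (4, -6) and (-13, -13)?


Midpoint = ((4+-13)/2, (-6+-13)/2) = (-4.5, -9.5)

(-4.5, -9.5)


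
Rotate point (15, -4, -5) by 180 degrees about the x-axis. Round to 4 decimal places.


x' = 15
y' = -4*cos(180) - -5*sin(180) = 4
z' = -4*sin(180) + -5*cos(180) = 5

(15, 4, 5)


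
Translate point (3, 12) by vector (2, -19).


Translation: (x+dx, y+dy) = (3+2, 12+-19) = (5, -7)

(5, -7)


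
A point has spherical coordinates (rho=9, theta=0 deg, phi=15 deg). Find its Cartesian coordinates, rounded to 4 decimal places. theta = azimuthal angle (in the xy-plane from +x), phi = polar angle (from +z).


x = 9 * sin(15) * cos(0) = 2.3294
y = 9 * sin(15) * sin(0) = 0
z = 9 * cos(15) = 8.6933

(2.3294, 0, 8.6933)


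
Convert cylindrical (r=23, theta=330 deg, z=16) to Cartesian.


x = 23 * cos(330) = 19.9186
y = 23 * sin(330) = -11.5
z = 16

(19.9186, -11.5, 16)


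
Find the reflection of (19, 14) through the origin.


Reflection through origin: (x, y) -> (-x, -y)
(19, 14) -> (-19, -14)

(-19, -14)


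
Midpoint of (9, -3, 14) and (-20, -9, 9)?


Midpoint = ((9+-20)/2, (-3+-9)/2, (14+9)/2) = (-5.5, -6, 11.5)

(-5.5, -6, 11.5)


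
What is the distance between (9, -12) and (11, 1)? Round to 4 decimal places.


d = sqrt((11-9)^2 + (1--12)^2) = 13.1529

13.1529


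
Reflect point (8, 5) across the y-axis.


Reflection across y-axis: (x, y) -> (-x, y)
(8, 5) -> (-8, 5)

(-8, 5)


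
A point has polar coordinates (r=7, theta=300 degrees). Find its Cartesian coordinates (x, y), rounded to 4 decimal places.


x = 7 * cos(300) = 3.5
y = 7 * sin(300) = -6.0622

(3.5, -6.0622)


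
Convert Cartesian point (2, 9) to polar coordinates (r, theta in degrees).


r = sqrt(2^2 + 9^2) = 9.2195
theta = atan2(9, 2) = 77.4712 degrees

r = 9.2195, theta = 77.4712 degrees


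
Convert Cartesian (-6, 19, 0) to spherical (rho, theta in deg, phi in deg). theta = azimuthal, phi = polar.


rho = sqrt((-6)^2 + 19^2 + 0^2) = 19.9249
theta = atan2(19, -6) = 107.5256 deg
phi = acos(0/19.9249) = 90 deg

rho = 19.9249, theta = 107.5256 deg, phi = 90 deg


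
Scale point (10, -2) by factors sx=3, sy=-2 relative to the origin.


Scaling: (x*sx, y*sy) = (10*3, -2*-2) = (30, 4)

(30, 4)


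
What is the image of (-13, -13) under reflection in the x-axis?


Reflection across x-axis: (x, y) -> (x, -y)
(-13, -13) -> (-13, 13)

(-13, 13)


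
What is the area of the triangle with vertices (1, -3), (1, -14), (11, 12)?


Area = |x1(y2-y3) + x2(y3-y1) + x3(y1-y2)| / 2
= |1*(-14-12) + 1*(12--3) + 11*(-3--14)| / 2
= 55

55


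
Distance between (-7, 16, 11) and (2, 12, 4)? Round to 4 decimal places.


d = sqrt((2--7)^2 + (12-16)^2 + (4-11)^2) = 12.083

12.083


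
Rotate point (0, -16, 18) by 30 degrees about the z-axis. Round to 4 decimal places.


x' = 0*cos(30) - -16*sin(30) = 8
y' = 0*sin(30) + -16*cos(30) = -13.8564
z' = 18

(8, -13.8564, 18)


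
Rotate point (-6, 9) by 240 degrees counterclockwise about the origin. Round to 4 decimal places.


x' = -6*cos(240) - 9*sin(240) = 10.7942
y' = -6*sin(240) + 9*cos(240) = 0.6962

(10.7942, 0.6962)


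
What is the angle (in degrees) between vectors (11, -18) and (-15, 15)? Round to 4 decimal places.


dot = 11*-15 + -18*15 = -435
|u| = 21.095, |v| = 21.2132
cos(angle) = -0.9721
angle = 166.4296 degrees

166.4296 degrees


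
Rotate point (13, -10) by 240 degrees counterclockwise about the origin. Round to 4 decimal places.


x' = 13*cos(240) - -10*sin(240) = -15.1603
y' = 13*sin(240) + -10*cos(240) = -6.2583

(-15.1603, -6.2583)


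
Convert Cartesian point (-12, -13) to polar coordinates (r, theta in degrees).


r = sqrt((-12)^2 + (-13)^2) = 17.6918
theta = atan2(-13, -12) = 227.2906 degrees

r = 17.6918, theta = 227.2906 degrees


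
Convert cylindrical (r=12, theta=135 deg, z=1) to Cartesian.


x = 12 * cos(135) = -8.4853
y = 12 * sin(135) = 8.4853
z = 1

(-8.4853, 8.4853, 1)


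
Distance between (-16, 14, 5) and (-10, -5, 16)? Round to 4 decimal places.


d = sqrt((-10--16)^2 + (-5-14)^2 + (16-5)^2) = 22.7596

22.7596


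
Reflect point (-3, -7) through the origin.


Reflection through origin: (x, y) -> (-x, -y)
(-3, -7) -> (3, 7)

(3, 7)


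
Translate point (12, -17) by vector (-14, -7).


Translation: (x+dx, y+dy) = (12+-14, -17+-7) = (-2, -24)

(-2, -24)


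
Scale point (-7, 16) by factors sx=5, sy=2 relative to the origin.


Scaling: (x*sx, y*sy) = (-7*5, 16*2) = (-35, 32)

(-35, 32)


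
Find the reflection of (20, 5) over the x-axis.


Reflection across x-axis: (x, y) -> (x, -y)
(20, 5) -> (20, -5)

(20, -5)


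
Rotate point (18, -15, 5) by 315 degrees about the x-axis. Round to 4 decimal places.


x' = 18
y' = -15*cos(315) - 5*sin(315) = -7.0711
z' = -15*sin(315) + 5*cos(315) = 14.1421

(18, -7.0711, 14.1421)


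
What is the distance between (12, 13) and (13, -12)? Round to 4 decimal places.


d = sqrt((13-12)^2 + (-12-13)^2) = 25.02

25.02


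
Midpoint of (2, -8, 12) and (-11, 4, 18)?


Midpoint = ((2+-11)/2, (-8+4)/2, (12+18)/2) = (-4.5, -2, 15)

(-4.5, -2, 15)


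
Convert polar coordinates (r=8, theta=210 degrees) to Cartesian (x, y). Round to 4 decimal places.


x = 8 * cos(210) = -6.9282
y = 8 * sin(210) = -4

(-6.9282, -4)


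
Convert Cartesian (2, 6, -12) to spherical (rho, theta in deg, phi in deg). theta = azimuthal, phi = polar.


rho = sqrt(2^2 + 6^2 + (-12)^2) = 13.5647
theta = atan2(6, 2) = 71.5651 deg
phi = acos(-12/13.5647) = 152.2087 deg

rho = 13.5647, theta = 71.5651 deg, phi = 152.2087 deg


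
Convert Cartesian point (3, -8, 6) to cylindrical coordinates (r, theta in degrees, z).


r = sqrt(3^2 + (-8)^2) = 8.544
theta = atan2(-8, 3) = 290.556 deg
z = 6

r = 8.544, theta = 290.556 deg, z = 6


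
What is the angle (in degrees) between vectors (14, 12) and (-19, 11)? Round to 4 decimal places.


dot = 14*-19 + 12*11 = -134
|u| = 18.4391, |v| = 21.9545
cos(angle) = -0.331
angle = 109.3301 degrees

109.3301 degrees


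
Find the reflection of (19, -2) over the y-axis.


Reflection across y-axis: (x, y) -> (-x, y)
(19, -2) -> (-19, -2)

(-19, -2)


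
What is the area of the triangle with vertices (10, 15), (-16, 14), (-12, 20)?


Area = |x1(y2-y3) + x2(y3-y1) + x3(y1-y2)| / 2
= |10*(14-20) + -16*(20-15) + -12*(15-14)| / 2
= 76

76


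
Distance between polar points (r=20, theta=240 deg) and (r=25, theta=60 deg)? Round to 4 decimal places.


d = sqrt(r1^2 + r2^2 - 2*r1*r2*cos(t2-t1))
d = sqrt(20^2 + 25^2 - 2*20*25*cos(60-240)) = 45

45


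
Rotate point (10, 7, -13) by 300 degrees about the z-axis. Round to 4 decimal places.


x' = 10*cos(300) - 7*sin(300) = 11.0622
y' = 10*sin(300) + 7*cos(300) = -5.1603
z' = -13

(11.0622, -5.1603, -13)


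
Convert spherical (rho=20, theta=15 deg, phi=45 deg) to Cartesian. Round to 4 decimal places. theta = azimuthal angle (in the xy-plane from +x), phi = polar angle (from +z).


x = 20 * sin(45) * cos(15) = 13.6603
y = 20 * sin(45) * sin(15) = 3.6603
z = 20 * cos(45) = 14.1421

(13.6603, 3.6603, 14.1421)


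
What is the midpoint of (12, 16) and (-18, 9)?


Midpoint = ((12+-18)/2, (16+9)/2) = (-3, 12.5)

(-3, 12.5)


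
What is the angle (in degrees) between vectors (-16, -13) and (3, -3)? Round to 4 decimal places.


dot = -16*3 + -13*-3 = -9
|u| = 20.6155, |v| = 4.2426
cos(angle) = -0.1029
angle = 95.9061 degrees

95.9061 degrees


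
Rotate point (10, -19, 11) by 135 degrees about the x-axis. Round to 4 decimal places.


x' = 10
y' = -19*cos(135) - 11*sin(135) = 5.6569
z' = -19*sin(135) + 11*cos(135) = -21.2132

(10, 5.6569, -21.2132)


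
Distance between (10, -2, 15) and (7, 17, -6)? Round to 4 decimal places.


d = sqrt((7-10)^2 + (17--2)^2 + (-6-15)^2) = 28.4781

28.4781


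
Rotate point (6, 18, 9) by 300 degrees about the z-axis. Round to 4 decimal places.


x' = 6*cos(300) - 18*sin(300) = 18.5885
y' = 6*sin(300) + 18*cos(300) = 3.8038
z' = 9

(18.5885, 3.8038, 9)


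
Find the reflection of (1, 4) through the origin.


Reflection through origin: (x, y) -> (-x, -y)
(1, 4) -> (-1, -4)

(-1, -4)


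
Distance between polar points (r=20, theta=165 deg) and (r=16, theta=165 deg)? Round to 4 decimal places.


d = sqrt(r1^2 + r2^2 - 2*r1*r2*cos(t2-t1))
d = sqrt(20^2 + 16^2 - 2*20*16*cos(165-165)) = 4

4


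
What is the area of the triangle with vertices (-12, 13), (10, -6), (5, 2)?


Area = |x1(y2-y3) + x2(y3-y1) + x3(y1-y2)| / 2
= |-12*(-6-2) + 10*(2-13) + 5*(13--6)| / 2
= 40.5

40.5


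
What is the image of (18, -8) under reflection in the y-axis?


Reflection across y-axis: (x, y) -> (-x, y)
(18, -8) -> (-18, -8)

(-18, -8)


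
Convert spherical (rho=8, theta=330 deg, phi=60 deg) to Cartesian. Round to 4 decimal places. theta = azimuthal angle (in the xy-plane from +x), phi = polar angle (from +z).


x = 8 * sin(60) * cos(330) = 6
y = 8 * sin(60) * sin(330) = -3.4641
z = 8 * cos(60) = 4

(6, -3.4641, 4)


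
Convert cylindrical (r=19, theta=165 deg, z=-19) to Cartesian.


x = 19 * cos(165) = -18.3526
y = 19 * sin(165) = 4.9176
z = -19

(-18.3526, 4.9176, -19)


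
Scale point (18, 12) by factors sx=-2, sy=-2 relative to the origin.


Scaling: (x*sx, y*sy) = (18*-2, 12*-2) = (-36, -24)

(-36, -24)


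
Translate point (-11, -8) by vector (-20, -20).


Translation: (x+dx, y+dy) = (-11+-20, -8+-20) = (-31, -28)

(-31, -28)


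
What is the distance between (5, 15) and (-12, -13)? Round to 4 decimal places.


d = sqrt((-12-5)^2 + (-13-15)^2) = 32.7567

32.7567


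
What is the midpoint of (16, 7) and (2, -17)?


Midpoint = ((16+2)/2, (7+-17)/2) = (9, -5)

(9, -5)


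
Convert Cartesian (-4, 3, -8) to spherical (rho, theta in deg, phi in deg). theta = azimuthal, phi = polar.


rho = sqrt((-4)^2 + 3^2 + (-8)^2) = 9.434
theta = atan2(3, -4) = 143.1301 deg
phi = acos(-8/9.434) = 147.9946 deg

rho = 9.434, theta = 143.1301 deg, phi = 147.9946 deg


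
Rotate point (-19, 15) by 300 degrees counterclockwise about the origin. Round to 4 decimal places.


x' = -19*cos(300) - 15*sin(300) = 3.4904
y' = -19*sin(300) + 15*cos(300) = 23.9545

(3.4904, 23.9545)


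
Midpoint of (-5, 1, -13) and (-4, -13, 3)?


Midpoint = ((-5+-4)/2, (1+-13)/2, (-13+3)/2) = (-4.5, -6, -5)

(-4.5, -6, -5)


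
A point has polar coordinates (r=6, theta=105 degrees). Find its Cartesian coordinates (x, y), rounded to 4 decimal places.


x = 6 * cos(105) = -1.5529
y = 6 * sin(105) = 5.7956

(-1.5529, 5.7956)


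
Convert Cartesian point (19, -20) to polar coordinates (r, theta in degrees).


r = sqrt(19^2 + (-20)^2) = 27.5862
theta = atan2(-20, 19) = 313.5312 degrees

r = 27.5862, theta = 313.5312 degrees


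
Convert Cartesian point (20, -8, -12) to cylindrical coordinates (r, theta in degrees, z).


r = sqrt(20^2 + (-8)^2) = 21.5407
theta = atan2(-8, 20) = 338.1986 deg
z = -12

r = 21.5407, theta = 338.1986 deg, z = -12


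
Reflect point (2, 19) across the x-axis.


Reflection across x-axis: (x, y) -> (x, -y)
(2, 19) -> (2, -19)

(2, -19)


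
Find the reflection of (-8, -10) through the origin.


Reflection through origin: (x, y) -> (-x, -y)
(-8, -10) -> (8, 10)

(8, 10)


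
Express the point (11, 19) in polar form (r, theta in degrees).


r = sqrt(11^2 + 19^2) = 21.9545
theta = atan2(19, 11) = 59.9314 degrees

r = 21.9545, theta = 59.9314 degrees


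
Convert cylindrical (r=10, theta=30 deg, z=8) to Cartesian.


x = 10 * cos(30) = 8.6603
y = 10 * sin(30) = 5
z = 8

(8.6603, 5, 8)


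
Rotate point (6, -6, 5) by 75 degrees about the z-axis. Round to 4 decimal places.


x' = 6*cos(75) - -6*sin(75) = 7.3485
y' = 6*sin(75) + -6*cos(75) = 4.2426
z' = 5

(7.3485, 4.2426, 5)


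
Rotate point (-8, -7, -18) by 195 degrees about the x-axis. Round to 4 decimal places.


x' = -8
y' = -7*cos(195) - -18*sin(195) = 2.1027
z' = -7*sin(195) + -18*cos(195) = 19.1984

(-8, 2.1027, 19.1984)


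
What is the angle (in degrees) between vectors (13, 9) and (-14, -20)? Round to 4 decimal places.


dot = 13*-14 + 9*-20 = -362
|u| = 15.8114, |v| = 24.4131
cos(angle) = -0.9378
angle = 159.6872 degrees

159.6872 degrees


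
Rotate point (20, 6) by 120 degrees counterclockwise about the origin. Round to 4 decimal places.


x' = 20*cos(120) - 6*sin(120) = -15.1962
y' = 20*sin(120) + 6*cos(120) = 14.3205

(-15.1962, 14.3205)


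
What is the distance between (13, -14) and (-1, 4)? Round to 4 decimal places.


d = sqrt((-1-13)^2 + (4--14)^2) = 22.8035

22.8035


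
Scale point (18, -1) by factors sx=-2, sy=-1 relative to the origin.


Scaling: (x*sx, y*sy) = (18*-2, -1*-1) = (-36, 1)

(-36, 1)


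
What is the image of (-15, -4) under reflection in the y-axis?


Reflection across y-axis: (x, y) -> (-x, y)
(-15, -4) -> (15, -4)

(15, -4)


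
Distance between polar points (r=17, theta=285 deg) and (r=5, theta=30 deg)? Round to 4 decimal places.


d = sqrt(r1^2 + r2^2 - 2*r1*r2*cos(t2-t1))
d = sqrt(17^2 + 5^2 - 2*17*5*cos(30-285)) = 18.9209

18.9209


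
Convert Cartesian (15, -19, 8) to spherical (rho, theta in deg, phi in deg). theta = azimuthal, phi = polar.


rho = sqrt(15^2 + (-19)^2 + 8^2) = 25.4951
theta = atan2(-19, 15) = 308.2902 deg
phi = acos(8/25.4951) = 71.7125 deg

rho = 25.4951, theta = 308.2902 deg, phi = 71.7125 deg


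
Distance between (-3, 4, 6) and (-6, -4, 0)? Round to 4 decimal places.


d = sqrt((-6--3)^2 + (-4-4)^2 + (0-6)^2) = 10.4403

10.4403


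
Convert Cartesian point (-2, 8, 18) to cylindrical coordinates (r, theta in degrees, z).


r = sqrt((-2)^2 + 8^2) = 8.2462
theta = atan2(8, -2) = 104.0362 deg
z = 18

r = 8.2462, theta = 104.0362 deg, z = 18


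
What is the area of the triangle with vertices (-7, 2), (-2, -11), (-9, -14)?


Area = |x1(y2-y3) + x2(y3-y1) + x3(y1-y2)| / 2
= |-7*(-11--14) + -2*(-14-2) + -9*(2--11)| / 2
= 53

53


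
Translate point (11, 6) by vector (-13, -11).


Translation: (x+dx, y+dy) = (11+-13, 6+-11) = (-2, -5)

(-2, -5)


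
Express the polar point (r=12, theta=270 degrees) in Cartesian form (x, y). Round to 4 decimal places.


x = 12 * cos(270) = 0
y = 12 * sin(270) = -12

(0, -12)


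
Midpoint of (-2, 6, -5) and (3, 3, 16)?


Midpoint = ((-2+3)/2, (6+3)/2, (-5+16)/2) = (0.5, 4.5, 5.5)

(0.5, 4.5, 5.5)


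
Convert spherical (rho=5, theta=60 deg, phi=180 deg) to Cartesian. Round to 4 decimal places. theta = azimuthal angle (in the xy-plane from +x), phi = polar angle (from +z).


x = 5 * sin(180) * cos(60) = 0
y = 5 * sin(180) * sin(60) = 0
z = 5 * cos(180) = -5

(0, 0, -5)


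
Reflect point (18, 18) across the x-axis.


Reflection across x-axis: (x, y) -> (x, -y)
(18, 18) -> (18, -18)

(18, -18)


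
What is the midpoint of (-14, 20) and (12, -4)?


Midpoint = ((-14+12)/2, (20+-4)/2) = (-1, 8)

(-1, 8)


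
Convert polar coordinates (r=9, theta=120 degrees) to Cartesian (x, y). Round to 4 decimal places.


x = 9 * cos(120) = -4.5
y = 9 * sin(120) = 7.7942

(-4.5, 7.7942)


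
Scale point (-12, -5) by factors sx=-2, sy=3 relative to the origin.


Scaling: (x*sx, y*sy) = (-12*-2, -5*3) = (24, -15)

(24, -15)


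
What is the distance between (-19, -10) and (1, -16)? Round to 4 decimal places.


d = sqrt((1--19)^2 + (-16--10)^2) = 20.8806

20.8806


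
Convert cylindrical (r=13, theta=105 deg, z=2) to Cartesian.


x = 13 * cos(105) = -3.3646
y = 13 * sin(105) = 12.557
z = 2

(-3.3646, 12.557, 2)


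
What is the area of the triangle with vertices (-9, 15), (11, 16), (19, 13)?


Area = |x1(y2-y3) + x2(y3-y1) + x3(y1-y2)| / 2
= |-9*(16-13) + 11*(13-15) + 19*(15-16)| / 2
= 34

34


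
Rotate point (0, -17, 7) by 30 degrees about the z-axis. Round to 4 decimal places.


x' = 0*cos(30) - -17*sin(30) = 8.5
y' = 0*sin(30) + -17*cos(30) = -14.7224
z' = 7

(8.5, -14.7224, 7)


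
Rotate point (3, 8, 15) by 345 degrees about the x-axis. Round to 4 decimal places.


x' = 3
y' = 8*cos(345) - 15*sin(345) = 11.6097
z' = 8*sin(345) + 15*cos(345) = 12.4183

(3, 11.6097, 12.4183)


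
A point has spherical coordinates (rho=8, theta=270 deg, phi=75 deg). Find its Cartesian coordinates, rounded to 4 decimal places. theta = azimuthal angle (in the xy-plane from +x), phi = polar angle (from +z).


x = 8 * sin(75) * cos(270) = 0
y = 8 * sin(75) * sin(270) = -7.7274
z = 8 * cos(75) = 2.0706

(0, -7.7274, 2.0706)


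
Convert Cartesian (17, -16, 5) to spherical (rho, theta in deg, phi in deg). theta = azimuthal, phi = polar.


rho = sqrt(17^2 + (-16)^2 + 5^2) = 23.8747
theta = atan2(-16, 17) = 316.7357 deg
phi = acos(5/23.8747) = 77.9112 deg

rho = 23.8747, theta = 316.7357 deg, phi = 77.9112 deg


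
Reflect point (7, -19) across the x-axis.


Reflection across x-axis: (x, y) -> (x, -y)
(7, -19) -> (7, 19)

(7, 19)


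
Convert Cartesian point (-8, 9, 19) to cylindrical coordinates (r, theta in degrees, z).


r = sqrt((-8)^2 + 9^2) = 12.0416
theta = atan2(9, -8) = 131.6335 deg
z = 19

r = 12.0416, theta = 131.6335 deg, z = 19


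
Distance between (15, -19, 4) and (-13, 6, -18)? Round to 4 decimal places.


d = sqrt((-13-15)^2 + (6--19)^2 + (-18-4)^2) = 43.5086

43.5086


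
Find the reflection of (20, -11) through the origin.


Reflection through origin: (x, y) -> (-x, -y)
(20, -11) -> (-20, 11)

(-20, 11)


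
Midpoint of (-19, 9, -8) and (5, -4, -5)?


Midpoint = ((-19+5)/2, (9+-4)/2, (-8+-5)/2) = (-7, 2.5, -6.5)

(-7, 2.5, -6.5)


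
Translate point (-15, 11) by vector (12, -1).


Translation: (x+dx, y+dy) = (-15+12, 11+-1) = (-3, 10)

(-3, 10)


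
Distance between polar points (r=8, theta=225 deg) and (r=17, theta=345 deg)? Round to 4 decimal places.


d = sqrt(r1^2 + r2^2 - 2*r1*r2*cos(t2-t1))
d = sqrt(8^2 + 17^2 - 2*8*17*cos(345-225)) = 22.1133

22.1133


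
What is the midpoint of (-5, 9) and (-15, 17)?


Midpoint = ((-5+-15)/2, (9+17)/2) = (-10, 13)

(-10, 13)


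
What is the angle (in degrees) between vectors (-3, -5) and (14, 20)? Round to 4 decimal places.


dot = -3*14 + -5*20 = -142
|u| = 5.831, |v| = 24.4131
cos(angle) = -0.9975
angle = 175.9717 degrees

175.9717 degrees


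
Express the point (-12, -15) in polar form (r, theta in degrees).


r = sqrt((-12)^2 + (-15)^2) = 19.2094
theta = atan2(-15, -12) = 231.3402 degrees

r = 19.2094, theta = 231.3402 degrees


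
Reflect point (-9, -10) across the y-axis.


Reflection across y-axis: (x, y) -> (-x, y)
(-9, -10) -> (9, -10)

(9, -10)


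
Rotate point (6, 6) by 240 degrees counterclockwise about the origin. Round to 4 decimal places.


x' = 6*cos(240) - 6*sin(240) = 2.1962
y' = 6*sin(240) + 6*cos(240) = -8.1962

(2.1962, -8.1962)


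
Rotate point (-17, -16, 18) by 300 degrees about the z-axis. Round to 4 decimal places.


x' = -17*cos(300) - -16*sin(300) = -22.3564
y' = -17*sin(300) + -16*cos(300) = 6.7224
z' = 18

(-22.3564, 6.7224, 18)


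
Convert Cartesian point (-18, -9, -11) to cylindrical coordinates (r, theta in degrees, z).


r = sqrt((-18)^2 + (-9)^2) = 20.1246
theta = atan2(-9, -18) = 206.5651 deg
z = -11

r = 20.1246, theta = 206.5651 deg, z = -11


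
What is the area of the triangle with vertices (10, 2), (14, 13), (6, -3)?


Area = |x1(y2-y3) + x2(y3-y1) + x3(y1-y2)| / 2
= |10*(13--3) + 14*(-3-2) + 6*(2-13)| / 2
= 12

12


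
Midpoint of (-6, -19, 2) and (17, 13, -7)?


Midpoint = ((-6+17)/2, (-19+13)/2, (2+-7)/2) = (5.5, -3, -2.5)

(5.5, -3, -2.5)


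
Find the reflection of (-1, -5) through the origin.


Reflection through origin: (x, y) -> (-x, -y)
(-1, -5) -> (1, 5)

(1, 5)


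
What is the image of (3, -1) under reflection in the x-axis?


Reflection across x-axis: (x, y) -> (x, -y)
(3, -1) -> (3, 1)

(3, 1)


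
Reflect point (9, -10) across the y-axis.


Reflection across y-axis: (x, y) -> (-x, y)
(9, -10) -> (-9, -10)

(-9, -10)


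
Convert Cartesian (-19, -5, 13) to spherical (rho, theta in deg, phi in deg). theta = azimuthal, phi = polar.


rho = sqrt((-19)^2 + (-5)^2 + 13^2) = 23.5584
theta = atan2(-5, -19) = 194.7436 deg
phi = acos(13/23.5584) = 56.5081 deg

rho = 23.5584, theta = 194.7436 deg, phi = 56.5081 deg


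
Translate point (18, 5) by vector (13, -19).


Translation: (x+dx, y+dy) = (18+13, 5+-19) = (31, -14)

(31, -14)


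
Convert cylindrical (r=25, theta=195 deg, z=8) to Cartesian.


x = 25 * cos(195) = -24.1481
y = 25 * sin(195) = -6.4705
z = 8

(-24.1481, -6.4705, 8)


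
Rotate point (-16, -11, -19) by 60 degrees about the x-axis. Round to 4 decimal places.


x' = -16
y' = -11*cos(60) - -19*sin(60) = 10.9545
z' = -11*sin(60) + -19*cos(60) = -19.0263

(-16, 10.9545, -19.0263)


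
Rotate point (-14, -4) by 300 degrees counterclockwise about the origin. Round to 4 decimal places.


x' = -14*cos(300) - -4*sin(300) = -10.4641
y' = -14*sin(300) + -4*cos(300) = 10.1244

(-10.4641, 10.1244)


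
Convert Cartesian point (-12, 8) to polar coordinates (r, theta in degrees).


r = sqrt((-12)^2 + 8^2) = 14.4222
theta = atan2(8, -12) = 146.3099 degrees

r = 14.4222, theta = 146.3099 degrees


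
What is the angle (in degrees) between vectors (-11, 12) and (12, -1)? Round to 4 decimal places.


dot = -11*12 + 12*-1 = -144
|u| = 16.2788, |v| = 12.0416
cos(angle) = -0.7346
angle = 137.2741 degrees

137.2741 degrees


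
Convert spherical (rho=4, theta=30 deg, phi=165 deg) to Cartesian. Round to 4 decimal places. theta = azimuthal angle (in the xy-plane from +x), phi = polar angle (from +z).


x = 4 * sin(165) * cos(30) = 0.8966
y = 4 * sin(165) * sin(30) = 0.5176
z = 4 * cos(165) = -3.8637

(0.8966, 0.5176, -3.8637)


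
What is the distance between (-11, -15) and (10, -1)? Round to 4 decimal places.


d = sqrt((10--11)^2 + (-1--15)^2) = 25.2389

25.2389


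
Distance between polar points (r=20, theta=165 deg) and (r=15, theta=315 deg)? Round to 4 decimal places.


d = sqrt(r1^2 + r2^2 - 2*r1*r2*cos(t2-t1))
d = sqrt(20^2 + 15^2 - 2*20*15*cos(315-165)) = 33.8322

33.8322


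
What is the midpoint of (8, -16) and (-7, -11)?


Midpoint = ((8+-7)/2, (-16+-11)/2) = (0.5, -13.5)

(0.5, -13.5)


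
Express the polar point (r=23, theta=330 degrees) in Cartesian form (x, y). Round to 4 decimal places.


x = 23 * cos(330) = 19.9186
y = 23 * sin(330) = -11.5

(19.9186, -11.5)


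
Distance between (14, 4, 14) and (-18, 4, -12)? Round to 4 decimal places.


d = sqrt((-18-14)^2 + (4-4)^2 + (-12-14)^2) = 41.2311

41.2311


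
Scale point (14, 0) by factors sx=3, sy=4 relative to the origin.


Scaling: (x*sx, y*sy) = (14*3, 0*4) = (42, 0)

(42, 0)


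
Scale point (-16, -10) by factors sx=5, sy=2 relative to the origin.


Scaling: (x*sx, y*sy) = (-16*5, -10*2) = (-80, -20)

(-80, -20)


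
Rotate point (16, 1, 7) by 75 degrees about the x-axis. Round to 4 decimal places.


x' = 16
y' = 1*cos(75) - 7*sin(75) = -6.5027
z' = 1*sin(75) + 7*cos(75) = 2.7777

(16, -6.5027, 2.7777)


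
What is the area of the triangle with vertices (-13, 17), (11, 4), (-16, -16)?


Area = |x1(y2-y3) + x2(y3-y1) + x3(y1-y2)| / 2
= |-13*(4--16) + 11*(-16-17) + -16*(17-4)| / 2
= 415.5

415.5


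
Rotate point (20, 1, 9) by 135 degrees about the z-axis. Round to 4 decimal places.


x' = 20*cos(135) - 1*sin(135) = -14.8492
y' = 20*sin(135) + 1*cos(135) = 13.435
z' = 9

(-14.8492, 13.435, 9)


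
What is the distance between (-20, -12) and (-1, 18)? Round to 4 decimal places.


d = sqrt((-1--20)^2 + (18--12)^2) = 35.5106

35.5106


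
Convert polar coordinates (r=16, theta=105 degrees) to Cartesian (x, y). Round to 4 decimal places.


x = 16 * cos(105) = -4.1411
y = 16 * sin(105) = 15.4548

(-4.1411, 15.4548)


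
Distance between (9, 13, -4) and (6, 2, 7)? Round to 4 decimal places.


d = sqrt((6-9)^2 + (2-13)^2 + (7--4)^2) = 15.843

15.843


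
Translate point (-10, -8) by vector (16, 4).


Translation: (x+dx, y+dy) = (-10+16, -8+4) = (6, -4)

(6, -4)


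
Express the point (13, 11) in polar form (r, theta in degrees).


r = sqrt(13^2 + 11^2) = 17.0294
theta = atan2(11, 13) = 40.2364 degrees

r = 17.0294, theta = 40.2364 degrees


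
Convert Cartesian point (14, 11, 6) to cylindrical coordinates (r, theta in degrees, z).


r = sqrt(14^2 + 11^2) = 17.8045
theta = atan2(11, 14) = 38.1572 deg
z = 6

r = 17.8045, theta = 38.1572 deg, z = 6


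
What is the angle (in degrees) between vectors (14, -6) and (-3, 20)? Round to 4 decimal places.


dot = 14*-3 + -6*20 = -162
|u| = 15.2315, |v| = 20.2237
cos(angle) = -0.5259
angle = 121.7294 degrees

121.7294 degrees


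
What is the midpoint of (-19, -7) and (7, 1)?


Midpoint = ((-19+7)/2, (-7+1)/2) = (-6, -3)

(-6, -3)


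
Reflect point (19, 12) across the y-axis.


Reflection across y-axis: (x, y) -> (-x, y)
(19, 12) -> (-19, 12)

(-19, 12)


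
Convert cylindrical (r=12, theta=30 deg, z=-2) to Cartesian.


x = 12 * cos(30) = 10.3923
y = 12 * sin(30) = 6
z = -2

(10.3923, 6, -2)


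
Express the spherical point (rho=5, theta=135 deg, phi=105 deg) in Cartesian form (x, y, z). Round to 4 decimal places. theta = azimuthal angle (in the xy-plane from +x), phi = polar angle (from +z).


x = 5 * sin(105) * cos(135) = -3.4151
y = 5 * sin(105) * sin(135) = 3.4151
z = 5 * cos(105) = -1.2941

(-3.4151, 3.4151, -1.2941)


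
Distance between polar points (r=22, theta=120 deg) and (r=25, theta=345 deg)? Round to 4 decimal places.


d = sqrt(r1^2 + r2^2 - 2*r1*r2*cos(t2-t1))
d = sqrt(22^2 + 25^2 - 2*22*25*cos(345-120)) = 43.4375

43.4375


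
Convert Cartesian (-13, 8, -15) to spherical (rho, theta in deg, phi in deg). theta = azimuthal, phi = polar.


rho = sqrt((-13)^2 + 8^2 + (-15)^2) = 21.4009
theta = atan2(8, -13) = 148.3925 deg
phi = acos(-15/21.4009) = 134.4996 deg

rho = 21.4009, theta = 148.3925 deg, phi = 134.4996 deg


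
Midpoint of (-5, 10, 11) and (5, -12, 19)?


Midpoint = ((-5+5)/2, (10+-12)/2, (11+19)/2) = (0, -1, 15)

(0, -1, 15)


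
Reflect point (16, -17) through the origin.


Reflection through origin: (x, y) -> (-x, -y)
(16, -17) -> (-16, 17)

(-16, 17)


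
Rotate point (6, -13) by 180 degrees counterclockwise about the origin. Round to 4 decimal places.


x' = 6*cos(180) - -13*sin(180) = -6
y' = 6*sin(180) + -13*cos(180) = 13

(-6, 13)


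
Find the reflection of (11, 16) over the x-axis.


Reflection across x-axis: (x, y) -> (x, -y)
(11, 16) -> (11, -16)

(11, -16)


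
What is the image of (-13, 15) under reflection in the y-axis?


Reflection across y-axis: (x, y) -> (-x, y)
(-13, 15) -> (13, 15)

(13, 15)


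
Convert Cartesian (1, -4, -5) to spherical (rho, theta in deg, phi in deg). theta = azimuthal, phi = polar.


rho = sqrt(1^2 + (-4)^2 + (-5)^2) = 6.4807
theta = atan2(-4, 1) = 284.0362 deg
phi = acos(-5/6.4807) = 140.4903 deg

rho = 6.4807, theta = 284.0362 deg, phi = 140.4903 deg


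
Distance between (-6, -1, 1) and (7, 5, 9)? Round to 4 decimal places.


d = sqrt((7--6)^2 + (5--1)^2 + (9-1)^2) = 16.4012

16.4012


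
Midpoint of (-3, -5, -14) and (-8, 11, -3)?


Midpoint = ((-3+-8)/2, (-5+11)/2, (-14+-3)/2) = (-5.5, 3, -8.5)

(-5.5, 3, -8.5)


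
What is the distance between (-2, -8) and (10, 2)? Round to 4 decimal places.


d = sqrt((10--2)^2 + (2--8)^2) = 15.6205

15.6205


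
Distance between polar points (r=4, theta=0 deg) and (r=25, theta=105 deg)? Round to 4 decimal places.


d = sqrt(r1^2 + r2^2 - 2*r1*r2*cos(t2-t1))
d = sqrt(4^2 + 25^2 - 2*4*25*cos(105-0)) = 26.3204

26.3204


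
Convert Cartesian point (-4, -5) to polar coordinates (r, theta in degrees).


r = sqrt((-4)^2 + (-5)^2) = 6.4031
theta = atan2(-5, -4) = 231.3402 degrees

r = 6.4031, theta = 231.3402 degrees


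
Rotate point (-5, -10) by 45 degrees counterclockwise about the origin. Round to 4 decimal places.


x' = -5*cos(45) - -10*sin(45) = 3.5355
y' = -5*sin(45) + -10*cos(45) = -10.6066

(3.5355, -10.6066)


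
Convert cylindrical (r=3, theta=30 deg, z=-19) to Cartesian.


x = 3 * cos(30) = 2.5981
y = 3 * sin(30) = 1.5
z = -19

(2.5981, 1.5, -19)


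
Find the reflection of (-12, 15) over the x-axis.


Reflection across x-axis: (x, y) -> (x, -y)
(-12, 15) -> (-12, -15)

(-12, -15)


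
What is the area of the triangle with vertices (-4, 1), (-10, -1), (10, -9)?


Area = |x1(y2-y3) + x2(y3-y1) + x3(y1-y2)| / 2
= |-4*(-1--9) + -10*(-9-1) + 10*(1--1)| / 2
= 44

44


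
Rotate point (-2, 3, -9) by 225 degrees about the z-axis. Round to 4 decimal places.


x' = -2*cos(225) - 3*sin(225) = 3.5355
y' = -2*sin(225) + 3*cos(225) = -0.7071
z' = -9

(3.5355, -0.7071, -9)


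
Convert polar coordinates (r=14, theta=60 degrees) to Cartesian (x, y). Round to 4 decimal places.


x = 14 * cos(60) = 7
y = 14 * sin(60) = 12.1244

(7, 12.1244)


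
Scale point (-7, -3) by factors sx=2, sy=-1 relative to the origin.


Scaling: (x*sx, y*sy) = (-7*2, -3*-1) = (-14, 3)

(-14, 3)


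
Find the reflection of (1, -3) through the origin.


Reflection through origin: (x, y) -> (-x, -y)
(1, -3) -> (-1, 3)

(-1, 3)


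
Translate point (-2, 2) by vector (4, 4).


Translation: (x+dx, y+dy) = (-2+4, 2+4) = (2, 6)

(2, 6)


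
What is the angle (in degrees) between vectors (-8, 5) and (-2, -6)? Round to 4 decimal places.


dot = -8*-2 + 5*-6 = -14
|u| = 9.434, |v| = 6.3246
cos(angle) = -0.2346
angle = 103.5704 degrees

103.5704 degrees


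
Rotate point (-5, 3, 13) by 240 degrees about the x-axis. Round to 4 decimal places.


x' = -5
y' = 3*cos(240) - 13*sin(240) = 9.7583
z' = 3*sin(240) + 13*cos(240) = -9.0981

(-5, 9.7583, -9.0981)


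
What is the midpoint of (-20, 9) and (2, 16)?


Midpoint = ((-20+2)/2, (9+16)/2) = (-9, 12.5)

(-9, 12.5)


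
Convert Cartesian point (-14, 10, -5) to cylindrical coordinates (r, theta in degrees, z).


r = sqrt((-14)^2 + 10^2) = 17.2047
theta = atan2(10, -14) = 144.4623 deg
z = -5

r = 17.2047, theta = 144.4623 deg, z = -5


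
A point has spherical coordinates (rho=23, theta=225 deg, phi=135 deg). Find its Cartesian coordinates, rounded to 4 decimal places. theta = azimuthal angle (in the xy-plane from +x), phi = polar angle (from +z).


x = 23 * sin(135) * cos(225) = -11.5
y = 23 * sin(135) * sin(225) = -11.5
z = 23 * cos(135) = -16.2635

(-11.5, -11.5, -16.2635)


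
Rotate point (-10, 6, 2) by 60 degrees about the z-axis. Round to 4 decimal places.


x' = -10*cos(60) - 6*sin(60) = -10.1962
y' = -10*sin(60) + 6*cos(60) = -5.6603
z' = 2

(-10.1962, -5.6603, 2)


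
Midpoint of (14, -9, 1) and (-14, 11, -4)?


Midpoint = ((14+-14)/2, (-9+11)/2, (1+-4)/2) = (0, 1, -1.5)

(0, 1, -1.5)


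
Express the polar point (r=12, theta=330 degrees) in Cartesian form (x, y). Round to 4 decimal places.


x = 12 * cos(330) = 10.3923
y = 12 * sin(330) = -6

(10.3923, -6)


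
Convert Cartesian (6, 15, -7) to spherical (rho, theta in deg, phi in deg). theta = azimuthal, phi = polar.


rho = sqrt(6^2 + 15^2 + (-7)^2) = 17.6068
theta = atan2(15, 6) = 68.1986 deg
phi = acos(-7/17.6068) = 113.4266 deg

rho = 17.6068, theta = 68.1986 deg, phi = 113.4266 deg


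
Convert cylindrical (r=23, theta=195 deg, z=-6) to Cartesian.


x = 23 * cos(195) = -22.2163
y = 23 * sin(195) = -5.9528
z = -6

(-22.2163, -5.9528, -6)


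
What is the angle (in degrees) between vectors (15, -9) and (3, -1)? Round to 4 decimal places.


dot = 15*3 + -9*-1 = 54
|u| = 17.4929, |v| = 3.1623
cos(angle) = 0.9762
angle = 12.5288 degrees

12.5288 degrees


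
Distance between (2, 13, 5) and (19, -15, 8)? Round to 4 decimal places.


d = sqrt((19-2)^2 + (-15-13)^2 + (8-5)^2) = 32.8938

32.8938


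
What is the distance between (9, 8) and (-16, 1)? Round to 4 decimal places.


d = sqrt((-16-9)^2 + (1-8)^2) = 25.9615

25.9615


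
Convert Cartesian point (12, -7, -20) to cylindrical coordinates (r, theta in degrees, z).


r = sqrt(12^2 + (-7)^2) = 13.8924
theta = atan2(-7, 12) = 329.7436 deg
z = -20

r = 13.8924, theta = 329.7436 deg, z = -20


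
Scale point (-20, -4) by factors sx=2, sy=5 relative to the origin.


Scaling: (x*sx, y*sy) = (-20*2, -4*5) = (-40, -20)

(-40, -20)


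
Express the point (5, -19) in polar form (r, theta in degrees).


r = sqrt(5^2 + (-19)^2) = 19.6469
theta = atan2(-19, 5) = 284.7436 degrees

r = 19.6469, theta = 284.7436 degrees


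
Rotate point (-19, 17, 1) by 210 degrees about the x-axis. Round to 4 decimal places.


x' = -19
y' = 17*cos(210) - 1*sin(210) = -14.2224
z' = 17*sin(210) + 1*cos(210) = -9.366

(-19, -14.2224, -9.366)


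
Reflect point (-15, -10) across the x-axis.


Reflection across x-axis: (x, y) -> (x, -y)
(-15, -10) -> (-15, 10)

(-15, 10)


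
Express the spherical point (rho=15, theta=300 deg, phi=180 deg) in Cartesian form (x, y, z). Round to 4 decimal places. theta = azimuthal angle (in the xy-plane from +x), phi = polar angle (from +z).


x = 15 * sin(180) * cos(300) = 0
y = 15 * sin(180) * sin(300) = 0
z = 15 * cos(180) = -15

(0, 0, -15)


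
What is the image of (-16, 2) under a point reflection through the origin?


Reflection through origin: (x, y) -> (-x, -y)
(-16, 2) -> (16, -2)

(16, -2)


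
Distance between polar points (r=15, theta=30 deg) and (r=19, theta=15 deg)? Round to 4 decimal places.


d = sqrt(r1^2 + r2^2 - 2*r1*r2*cos(t2-t1))
d = sqrt(15^2 + 19^2 - 2*15*19*cos(15-30)) = 5.9517

5.9517


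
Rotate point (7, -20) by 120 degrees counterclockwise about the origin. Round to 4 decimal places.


x' = 7*cos(120) - -20*sin(120) = 13.8205
y' = 7*sin(120) + -20*cos(120) = 16.0622

(13.8205, 16.0622)


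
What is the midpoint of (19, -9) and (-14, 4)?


Midpoint = ((19+-14)/2, (-9+4)/2) = (2.5, -2.5)

(2.5, -2.5)


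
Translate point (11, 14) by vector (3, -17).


Translation: (x+dx, y+dy) = (11+3, 14+-17) = (14, -3)

(14, -3)


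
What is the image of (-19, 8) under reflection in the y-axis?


Reflection across y-axis: (x, y) -> (-x, y)
(-19, 8) -> (19, 8)

(19, 8)


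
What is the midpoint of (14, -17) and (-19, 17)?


Midpoint = ((14+-19)/2, (-17+17)/2) = (-2.5, 0)

(-2.5, 0)


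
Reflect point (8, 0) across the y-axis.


Reflection across y-axis: (x, y) -> (-x, y)
(8, 0) -> (-8, 0)

(-8, 0)


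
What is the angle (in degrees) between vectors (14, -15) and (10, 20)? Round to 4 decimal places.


dot = 14*10 + -15*20 = -160
|u| = 20.5183, |v| = 22.3607
cos(angle) = -0.3487
angle = 110.4099 degrees

110.4099 degrees


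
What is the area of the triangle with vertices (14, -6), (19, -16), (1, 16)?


Area = |x1(y2-y3) + x2(y3-y1) + x3(y1-y2)| / 2
= |14*(-16-16) + 19*(16--6) + 1*(-6--16)| / 2
= 10

10


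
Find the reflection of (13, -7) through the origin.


Reflection through origin: (x, y) -> (-x, -y)
(13, -7) -> (-13, 7)

(-13, 7)


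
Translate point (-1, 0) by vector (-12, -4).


Translation: (x+dx, y+dy) = (-1+-12, 0+-4) = (-13, -4)

(-13, -4)


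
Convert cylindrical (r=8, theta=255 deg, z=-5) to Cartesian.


x = 8 * cos(255) = -2.0706
y = 8 * sin(255) = -7.7274
z = -5

(-2.0706, -7.7274, -5)


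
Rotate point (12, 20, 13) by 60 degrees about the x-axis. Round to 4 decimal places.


x' = 12
y' = 20*cos(60) - 13*sin(60) = -1.2583
z' = 20*sin(60) + 13*cos(60) = 23.8205

(12, -1.2583, 23.8205)
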